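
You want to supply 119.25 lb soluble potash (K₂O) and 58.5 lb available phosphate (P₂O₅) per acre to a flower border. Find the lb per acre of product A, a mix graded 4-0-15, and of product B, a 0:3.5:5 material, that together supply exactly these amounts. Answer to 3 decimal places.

With a, b = lb per acre of product A and product B:
K₂O: 0.15·a + 0.05·b = 119.25
P₂O₅: 0·a + 0.035·b = 58.5
Solving simultaneously: a = 237.8571, b = 1671.4286.

237.857 lb product A, 1671.429 lb product B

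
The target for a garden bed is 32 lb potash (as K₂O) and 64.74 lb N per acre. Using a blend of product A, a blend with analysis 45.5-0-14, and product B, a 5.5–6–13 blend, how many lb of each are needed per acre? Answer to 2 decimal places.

With a, b = lb per acre of product A and product B:
K₂O: 0.14·a + 0.13·b = 32
N: 0.455·a + 0.055·b = 64.74
From row1: a = (32 − 0.13·b) / 0.14.
Into row2: 0.455·(32 − 0.13·b)/0.14 + 0.055·b = 64.74 → b = 106.8299, a = 129.372.

129.37 lb product A, 106.83 lb product B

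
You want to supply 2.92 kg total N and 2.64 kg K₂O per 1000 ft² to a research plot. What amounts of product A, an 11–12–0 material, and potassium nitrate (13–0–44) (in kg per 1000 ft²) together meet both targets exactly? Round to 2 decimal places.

With a, b = kg per 1000 ft² of product A and potassium nitrate:
N: 0.11·a + 0.13·b = 2.92
K₂O: 0·a + 0.44·b = 2.64
Solving simultaneously: a = 19.4545, b = 6.

19.45 kg product A, 6.00 kg potassium nitrate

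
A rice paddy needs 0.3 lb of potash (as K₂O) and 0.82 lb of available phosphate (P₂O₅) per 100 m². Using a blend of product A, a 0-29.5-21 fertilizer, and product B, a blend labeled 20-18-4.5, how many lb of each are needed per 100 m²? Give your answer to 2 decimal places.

0.70 lb product A, 3.41 lb product B

With a, b = lb per 100 m² of product A and product B:
K₂O: 0.21·a + 0.045·b = 0.3
P₂O₅: 0.295·a + 0.18·b = 0.82
Eliminate b: (row1) − 0.045/0.18·(row2) → 0.13625·a = 0.095, so a = 0.697248.
Then b = (0.82 − 0.295·0.697248) / 0.18 = 3.41284.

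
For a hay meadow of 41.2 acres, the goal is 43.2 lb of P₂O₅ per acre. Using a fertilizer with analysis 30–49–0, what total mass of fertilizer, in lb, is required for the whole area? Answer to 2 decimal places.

Product per acre = 43.2 / 49% = 88.1633 lb.
Total product = 88.1633 × 41.2 = 3632.327 lb.

3632.33 lb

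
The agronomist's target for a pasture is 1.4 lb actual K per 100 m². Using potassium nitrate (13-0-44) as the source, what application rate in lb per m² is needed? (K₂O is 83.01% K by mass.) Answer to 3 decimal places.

0.038 lb of product per sq m

As K₂O: 1.4 / 0.8301 = 1.68654 lb per 100 m².
Product per 100 m² = 1.68654 / 44% = 3.83305 lb.
Convert to per m²: 3.83305 × 0.01 = 0.0383305 lb.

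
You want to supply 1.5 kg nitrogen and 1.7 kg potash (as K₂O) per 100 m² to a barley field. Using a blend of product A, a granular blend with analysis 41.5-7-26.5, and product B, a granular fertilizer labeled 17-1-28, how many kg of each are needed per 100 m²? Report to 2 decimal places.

1.84 kg product A, 4.33 kg product B

Let a = kg of product A, b = kg of product B (per 100 m²).
N: 0.415·a + 0.17·b = 1.5
K₂O: 0.265·a + 0.28·b = 1.7
From row1: a = (1.5 − 0.17·b) / 0.415.
Into row2: 0.265·(1.5 − 0.17·b)/0.415 + 0.28·b = 1.7 → b = 4.32888, a = 1.84118.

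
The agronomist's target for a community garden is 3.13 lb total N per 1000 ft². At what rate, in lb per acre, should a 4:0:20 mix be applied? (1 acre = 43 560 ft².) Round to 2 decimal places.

Product per 1000 ft² = 3.13 / 4% = 78.25 lb.
Convert to per acre: 78.25 × 43.56 = 3408.57 lb.

3408.57 lb of product per acre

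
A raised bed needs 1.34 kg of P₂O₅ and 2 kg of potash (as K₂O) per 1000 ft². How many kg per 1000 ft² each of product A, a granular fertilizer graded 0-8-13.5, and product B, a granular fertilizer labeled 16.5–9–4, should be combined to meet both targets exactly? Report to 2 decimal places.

With a, b = kg per 1000 ft² of product A and product B:
P₂O₅: 0.08·a + 0.09·b = 1.34
K₂O: 0.135·a + 0.04·b = 2
Solving simultaneously: a = 14.1229, b = 2.3352.

14.12 kg product A, 2.34 kg product B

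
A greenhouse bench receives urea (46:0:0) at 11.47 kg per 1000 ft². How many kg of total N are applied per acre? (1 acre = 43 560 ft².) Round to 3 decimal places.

229.831 kg N per acre

nitrogen per 1000 ft² = 11.47 × 46% = 5.2762 kg.
Convert to per acre: 5.2762 × 43.56 = 229.8313 kg.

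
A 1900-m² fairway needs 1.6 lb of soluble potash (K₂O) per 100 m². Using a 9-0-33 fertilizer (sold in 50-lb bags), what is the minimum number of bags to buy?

2 bags

Product per 100 m² = 1.6 / 33% = 4.84848 lb.
Total product = 4.84848 × 1900 / 100 = 92.1212 lb.
Bags = ⌈92.1212 / 50⌉ = 2.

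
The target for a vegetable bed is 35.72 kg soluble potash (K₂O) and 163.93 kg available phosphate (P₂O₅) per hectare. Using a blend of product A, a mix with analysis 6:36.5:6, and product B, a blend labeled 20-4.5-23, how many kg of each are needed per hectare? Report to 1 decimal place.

With a, b = kg per hectare of product A and product B:
K₂O: 0.06·a + 0.23·b = 35.72
P₂O₅: 0.365·a + 0.045·b = 163.93
Eliminate b: (row1) − 0.23/0.045·(row2) → -1.80556·a = -802.144, so a = 444.265.
Then b = (163.93 − 0.365·444.265) / 0.045 = 39.4092.

444.3 kg product A, 39.4 kg product B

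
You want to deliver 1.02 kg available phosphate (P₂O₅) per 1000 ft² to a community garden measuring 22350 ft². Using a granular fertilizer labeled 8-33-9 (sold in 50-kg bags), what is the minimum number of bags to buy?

Product per 1000 ft² = 1.02 / 33% = 3.09091 kg.
Total product = 3.09091 × 22350 / 1000 = 69.0818 kg.
Bags = ⌈69.0818 / 50⌉ = 2.

2 bags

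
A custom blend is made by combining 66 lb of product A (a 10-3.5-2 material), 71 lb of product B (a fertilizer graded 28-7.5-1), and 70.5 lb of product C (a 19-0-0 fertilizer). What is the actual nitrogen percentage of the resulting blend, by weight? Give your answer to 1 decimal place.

19.2% N

Total mass = 66 + 71 + 70.5 = 207.5 lb.
N mass = 10%×66 + 28%×71 + 19%×70.5 = 39.875 lb.
% N = 39.875 / 207.5 = 19.2169%.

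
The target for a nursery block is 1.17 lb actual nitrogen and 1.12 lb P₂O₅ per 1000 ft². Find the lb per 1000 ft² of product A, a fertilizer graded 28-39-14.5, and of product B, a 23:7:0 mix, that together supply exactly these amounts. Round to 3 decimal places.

2.506 lb product A, 2.036 lb product B

Per-1000 ft² balance (a = product A, b = product B):
N: 0.28·a + 0.23·b = 1.17
P₂O₅: 0.39·a + 0.07·b = 1.12
Eliminate a: (row1) − 0.28/0.39·(row2) → 0.179744·b = 0.365897, so b = 2.03566.
Back-substitute: a = (1.17 − 0.23·2.03566) / 0.28 = 2.50642.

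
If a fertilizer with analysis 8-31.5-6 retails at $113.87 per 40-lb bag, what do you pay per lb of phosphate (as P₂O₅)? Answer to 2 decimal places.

P₂O₅ in bag = 40 × 31.5% = 12.6 lb.
Cost per lb P₂O₅ = $113.87 / 12.6 = $9.0373.

$9.04 per lb P₂O₅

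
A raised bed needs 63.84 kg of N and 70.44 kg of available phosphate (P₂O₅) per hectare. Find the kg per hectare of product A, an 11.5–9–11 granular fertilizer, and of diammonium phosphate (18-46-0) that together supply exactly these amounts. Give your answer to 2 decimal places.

Let a = kg of product A, b = kg of diammonium phosphate (per hectare).
N: 0.115·a + 0.18·b = 63.84
P₂O₅: 0.09·a + 0.46·b = 70.44
From row1: a = (63.84 − 0.18·b) / 0.115.
Into row2: 0.09·(63.84 − 0.18·b)/0.115 + 0.46·b = 70.44 → b = 64.1689, a = 454.692.

454.69 kg product A, 64.17 kg diammonium phosphate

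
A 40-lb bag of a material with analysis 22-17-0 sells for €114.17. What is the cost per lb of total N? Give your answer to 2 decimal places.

€12.97 per lb N

N in bag = 40 × 22% = 8.8 lb.
Cost per lb N = €114.17 / 8.8 = €12.9739.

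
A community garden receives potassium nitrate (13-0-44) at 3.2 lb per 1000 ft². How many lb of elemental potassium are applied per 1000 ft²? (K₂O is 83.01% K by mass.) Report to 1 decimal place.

K₂O per 1000 ft² = 3.2 × 44% = 1.408 lb.
Elemental K = 1.408 × 0.8301 = 1.16878 lb per 1000 ft².

1.2 lb K per thousand sq ft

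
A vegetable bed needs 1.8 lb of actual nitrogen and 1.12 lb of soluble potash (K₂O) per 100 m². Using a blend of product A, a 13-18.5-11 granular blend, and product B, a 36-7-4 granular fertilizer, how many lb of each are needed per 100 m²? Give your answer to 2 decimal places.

9.63 lb product A, 1.52 lb product B

With a, b = lb per 100 m² of product A and product B:
N: 0.13·a + 0.36·b = 1.8
K₂O: 0.11·a + 0.04·b = 1.12
From row1: a = (1.8 − 0.36·b) / 0.13.
Into row2: 0.11·(1.8 − 0.36·b)/0.13 + 0.04·b = 1.12 → b = 1.52326, a = 9.62791.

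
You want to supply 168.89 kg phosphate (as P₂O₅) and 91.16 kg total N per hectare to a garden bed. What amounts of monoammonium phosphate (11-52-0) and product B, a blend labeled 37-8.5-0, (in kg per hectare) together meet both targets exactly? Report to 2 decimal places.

299.05 kg monoammonium phosphate, 157.47 kg product B

Per-hectare balance (a = monoammonium phosphate, b = product B):
P₂O₅: 0.52·a + 0.085·b = 168.89
N: 0.11·a + 0.37·b = 91.16
From row1: a = (168.89 − 0.085·b) / 0.52.
Into row2: 0.11·(168.89 − 0.085·b)/0.52 + 0.37·b = 91.16 → b = 157.472, a = 299.048.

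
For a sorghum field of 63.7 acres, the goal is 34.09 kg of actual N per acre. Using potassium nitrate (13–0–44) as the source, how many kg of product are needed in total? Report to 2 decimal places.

Product per acre = 34.09 / 13% = 262.231 kg.
Total product = 262.231 × 63.7 = 16704.1 kg.

16704.10 kg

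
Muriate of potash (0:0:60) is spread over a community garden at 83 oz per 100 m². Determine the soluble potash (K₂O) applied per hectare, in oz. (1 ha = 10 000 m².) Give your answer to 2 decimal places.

4980.00 oz K₂O per hectare

K₂O per 100 m² = 83 × 60% = 49.8 oz.
Convert to per hectare: 49.8 × 100 = 4980 oz.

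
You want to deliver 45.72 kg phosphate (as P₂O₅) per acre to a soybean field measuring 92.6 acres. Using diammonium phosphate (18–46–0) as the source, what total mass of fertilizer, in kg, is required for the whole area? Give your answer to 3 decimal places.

Product per acre = 45.72 / 46% = 99.3913 kg.
Total product = 99.3913 × 92.6 = 9203.6348 kg.

9203.635 kg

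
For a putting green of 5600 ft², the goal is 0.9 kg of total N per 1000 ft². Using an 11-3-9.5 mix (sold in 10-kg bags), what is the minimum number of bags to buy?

5 bags

Product per 1000 ft² = 0.9 / 11% = 8.18182 kg.
Total product = 8.18182 × 5600 / 1000 = 45.8182 kg.
Bags = ⌈45.8182 / 10⌉ = 5.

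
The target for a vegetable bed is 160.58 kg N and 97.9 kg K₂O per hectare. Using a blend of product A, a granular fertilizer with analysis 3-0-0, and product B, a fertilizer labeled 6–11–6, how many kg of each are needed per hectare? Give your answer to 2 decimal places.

2089.33 kg product A, 1631.67 kg product B

Let a = kg of product A, b = kg of product B (per hectare).
N: 0.03·a + 0.06·b = 160.58
K₂O: 0·a + 0.06·b = 97.9
Solving simultaneously: a = 2089.333, b = 1631.667.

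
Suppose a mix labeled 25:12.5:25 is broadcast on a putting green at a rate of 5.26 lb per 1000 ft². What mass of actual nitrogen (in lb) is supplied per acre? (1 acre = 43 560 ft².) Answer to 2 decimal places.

nitrogen per 1000 ft² = 5.26 × 25% = 1.315 lb.
Convert to per acre: 1.315 × 43.56 = 57.2814 lb.

57.28 lb N per acre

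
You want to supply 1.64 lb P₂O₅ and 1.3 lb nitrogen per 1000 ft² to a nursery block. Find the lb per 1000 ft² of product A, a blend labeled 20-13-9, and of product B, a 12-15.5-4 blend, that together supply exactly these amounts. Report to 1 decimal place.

Per-1000 ft² balance (a = product A, b = product B):
P₂O₅: 0.13·a + 0.155·b = 1.64
N: 0.2·a + 0.12·b = 1.3
Solving simultaneously: a = 0.305195, b = 10.3247.

0.3 lb product A, 10.3 lb product B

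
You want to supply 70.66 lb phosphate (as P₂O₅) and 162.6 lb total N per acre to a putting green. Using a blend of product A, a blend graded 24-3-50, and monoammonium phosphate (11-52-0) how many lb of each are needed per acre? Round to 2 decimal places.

Per-acre balance (a = product A, b = monoammonium phosphate):
P₂O₅: 0.03·a + 0.52·b = 70.66
N: 0.24·a + 0.11·b = 162.6
Solving simultaneously: a = 631.929, b = 99.4272.

631.93 lb product A, 99.43 lb monoammonium phosphate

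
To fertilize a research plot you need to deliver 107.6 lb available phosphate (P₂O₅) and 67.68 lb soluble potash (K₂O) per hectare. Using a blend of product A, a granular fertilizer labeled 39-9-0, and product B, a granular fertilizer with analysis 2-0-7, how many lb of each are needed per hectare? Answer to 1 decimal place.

1195.6 lb product A, 966.9 lb product B

Per-hectare balance (a = product A, b = product B):
P₂O₅: 0.09·a + 0·b = 107.6
K₂O: 0·a + 0.07·b = 67.68
Solving simultaneously: a = 1195.56, b = 966.857.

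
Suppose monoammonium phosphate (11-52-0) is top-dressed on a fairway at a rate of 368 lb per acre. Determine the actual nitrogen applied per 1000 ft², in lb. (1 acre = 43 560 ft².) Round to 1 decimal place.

nitrogen per acre = 368 × 11% = 40.48 lb.
Convert to per 1000 ft²: 40.48 × 0.0229568 = 0.929293 lb.

0.9 lb N per thousand sq ft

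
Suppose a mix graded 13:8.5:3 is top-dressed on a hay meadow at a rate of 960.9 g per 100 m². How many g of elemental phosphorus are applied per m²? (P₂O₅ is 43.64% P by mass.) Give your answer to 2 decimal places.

0.36 g P per sq m

P₂O₅ per 100 m² = 960.9 × 8.5% = 81.6765 g.
Elemental P = 81.6765 × 0.4364 = 35.6436 g per 100 m².
Convert to per m²: 35.6436 × 0.01 = 0.356436 g.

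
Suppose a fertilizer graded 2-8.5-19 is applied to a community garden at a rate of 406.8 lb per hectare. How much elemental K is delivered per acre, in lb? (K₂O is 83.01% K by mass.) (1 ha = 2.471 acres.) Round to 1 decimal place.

K₂O per hectare = 406.8 × 19% = 77.292 lb.
Elemental K = 77.292 × 0.8301 = 64.1601 lb per hectare.
Convert to per acre: 64.1601 × 0.404694 = 25.9652 lb.

26.0 lb K per acre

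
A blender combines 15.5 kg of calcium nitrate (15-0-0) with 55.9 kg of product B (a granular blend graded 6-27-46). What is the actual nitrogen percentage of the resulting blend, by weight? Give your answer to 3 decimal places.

Total mass = 15.5 + 55.9 = 71.4 kg.
N mass = 15%×15.5 + 6%×55.9 = 5.679 kg.
% N = 5.679 / 71.4 = 7.95378%.

7.954% N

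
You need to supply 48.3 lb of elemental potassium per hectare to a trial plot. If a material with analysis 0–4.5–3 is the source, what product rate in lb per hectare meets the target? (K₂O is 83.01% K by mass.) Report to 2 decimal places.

1939.53 lb of product per hectare

As K₂O: 48.3 / 0.8301 = 58.1858 lb per hectare.
Product per hectare = 58.1858 / 3% = 1939.525 lb.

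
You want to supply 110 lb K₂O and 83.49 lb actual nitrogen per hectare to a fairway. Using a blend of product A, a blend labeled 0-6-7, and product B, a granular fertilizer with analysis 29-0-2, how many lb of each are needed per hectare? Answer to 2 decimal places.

1489.17 lb product A, 287.90 lb product B

With a, b = lb per hectare of product A and product B:
K₂O: 0.07·a + 0.02·b = 110
N: 0·a + 0.29·b = 83.49
Solving simultaneously: a = 1489.172, b = 287.897.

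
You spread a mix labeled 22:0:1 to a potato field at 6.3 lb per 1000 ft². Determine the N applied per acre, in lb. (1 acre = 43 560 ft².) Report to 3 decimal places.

60.374 lb N per acre

nitrogen per 1000 ft² = 6.3 × 22% = 1.386 lb.
Convert to per acre: 1.386 × 43.56 = 60.3742 lb.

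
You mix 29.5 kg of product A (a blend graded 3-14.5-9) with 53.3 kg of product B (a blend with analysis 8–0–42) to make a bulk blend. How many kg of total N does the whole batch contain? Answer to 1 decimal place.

N mass = 3%×29.5 + 8%×53.3 = 5.149 kg.

5.1 kg N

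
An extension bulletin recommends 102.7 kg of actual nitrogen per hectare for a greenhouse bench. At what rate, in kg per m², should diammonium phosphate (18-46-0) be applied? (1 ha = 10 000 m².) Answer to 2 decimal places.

Product per hectare = 102.7 / 18% = 570.556 kg.
Convert to per m²: 570.556 × 0.0001 = 0.0570556 kg.

0.06 kg of product per sq m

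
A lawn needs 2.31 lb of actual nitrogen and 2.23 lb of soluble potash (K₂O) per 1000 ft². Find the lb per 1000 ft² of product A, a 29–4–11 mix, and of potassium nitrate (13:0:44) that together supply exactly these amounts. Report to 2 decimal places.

6.41 lb product A, 3.47 lb potassium nitrate

Per-1000 ft² balance (a = product A, b = potassium nitrate):
N: 0.29·a + 0.13·b = 2.31
K₂O: 0.11·a + 0.44·b = 2.23
From row1: a = (2.31 − 0.13·b) / 0.29.
Into row2: 0.11·(2.31 − 0.13·b)/0.29 + 0.44·b = 2.23 → b = 3.46514, a = 6.41218.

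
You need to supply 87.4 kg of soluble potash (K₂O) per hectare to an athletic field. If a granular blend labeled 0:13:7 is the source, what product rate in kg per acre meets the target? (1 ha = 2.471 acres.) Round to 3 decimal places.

Product per hectare = 87.4 / 7% = 1248.57 kg.
Convert to per acre: 1248.57 × 0.404694 = 505.2899 kg.

505.290 kg of product per acre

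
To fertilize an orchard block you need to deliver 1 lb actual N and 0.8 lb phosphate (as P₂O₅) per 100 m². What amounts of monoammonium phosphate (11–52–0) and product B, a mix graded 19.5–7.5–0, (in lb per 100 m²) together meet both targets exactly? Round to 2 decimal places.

With a, b = lb per 100 m² of monoammonium phosphate and product B:
N: 0.11·a + 0.195·b = 1
P₂O₅: 0.52·a + 0.075·b = 0.8
Solving simultaneously: a = 0.869565, b = 4.63768.

0.87 lb monoammonium phosphate, 4.64 lb product B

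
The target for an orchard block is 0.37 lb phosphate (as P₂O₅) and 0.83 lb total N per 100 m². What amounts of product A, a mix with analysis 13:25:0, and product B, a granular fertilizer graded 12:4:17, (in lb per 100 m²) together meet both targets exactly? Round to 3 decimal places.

0.452 lb product A, 6.427 lb product B

Let a = lb of product A, b = lb of product B (per 100 m²).
P₂O₅: 0.25·a + 0.04·b = 0.37
N: 0.13·a + 0.12·b = 0.83
Eliminate a: (row1) − 0.25/0.13·(row2) → -0.190769·b = -1.22615, so b = 6.42742.
Back-substitute: a = (0.37 − 0.04·6.42742) / 0.25 = 0.451613.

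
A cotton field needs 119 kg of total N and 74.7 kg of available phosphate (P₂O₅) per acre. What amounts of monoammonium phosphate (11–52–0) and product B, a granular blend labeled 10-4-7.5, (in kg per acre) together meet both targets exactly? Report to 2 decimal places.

Per-acre balance (a = monoammonium phosphate, b = product B):
N: 0.11·a + 0.1·b = 119
P₂O₅: 0.52·a + 0.04·b = 74.7
Eliminate a: (row1) − 0.11/0.52·(row2) → 0.0915385·b = 103.198, so b = 1127.374.
Back-substitute: a = (119 − 0.1·1127.374) / 0.11 = 56.9328.

56.93 kg monoammonium phosphate, 1127.37 kg product B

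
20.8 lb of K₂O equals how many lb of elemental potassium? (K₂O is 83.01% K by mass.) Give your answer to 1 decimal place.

17.3 lb K

K = 20.8 × 0.8301 = 17.2661 lb.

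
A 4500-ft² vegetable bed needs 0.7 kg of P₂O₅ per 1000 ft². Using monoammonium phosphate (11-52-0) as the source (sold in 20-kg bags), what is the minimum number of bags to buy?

1 bags

Product per 1000 ft² = 0.7 / 52% = 1.34615 kg.
Total product = 1.34615 × 4500 / 1000 = 6.05769 kg.
Bags = ⌈6.05769 / 20⌉ = 1.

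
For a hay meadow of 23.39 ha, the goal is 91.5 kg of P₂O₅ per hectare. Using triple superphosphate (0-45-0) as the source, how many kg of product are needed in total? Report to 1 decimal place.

4756.0 kg

Product per hectare = 91.5 / 45% = 203.333 kg.
Total product = 203.333 × 23.39 = 4755.97 kg.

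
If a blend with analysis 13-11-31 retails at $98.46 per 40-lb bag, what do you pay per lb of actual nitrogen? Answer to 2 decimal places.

$18.93 per lb N

N in bag = 40 × 13% = 5.2 lb.
Cost per lb N = $98.46 / 5.2 = $18.9346.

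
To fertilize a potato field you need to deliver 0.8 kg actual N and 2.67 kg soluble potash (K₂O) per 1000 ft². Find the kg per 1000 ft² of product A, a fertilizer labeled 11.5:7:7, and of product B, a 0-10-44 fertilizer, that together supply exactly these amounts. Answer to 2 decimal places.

6.96 kg product A, 4.96 kg product B

With a, b = kg per 1000 ft² of product A and product B:
N: 0.115·a + 0·b = 0.8
K₂O: 0.07·a + 0.44·b = 2.67
Eliminate b: (row1) − 0/0.44·(row2) → 0.115·a = 0.8, so a = 6.95652.
Then b = (2.67 − 0.07·6.95652) / 0.44 = 4.96146.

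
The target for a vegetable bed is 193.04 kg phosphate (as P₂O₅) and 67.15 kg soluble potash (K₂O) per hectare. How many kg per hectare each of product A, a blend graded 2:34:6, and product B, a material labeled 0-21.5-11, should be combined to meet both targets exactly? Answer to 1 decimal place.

Per-hectare balance (a = product A, b = product B):
P₂O₅: 0.34·a + 0.215·b = 193.04
K₂O: 0.06·a + 0.11·b = 67.15
Eliminate b: (row1) − 0.215/0.11·(row2) → 0.222727·a = 61.7923, so a = 277.435.
Then b = (67.15 − 0.06·277.435) / 0.11 = 459.127.

277.4 kg product A, 459.1 kg product B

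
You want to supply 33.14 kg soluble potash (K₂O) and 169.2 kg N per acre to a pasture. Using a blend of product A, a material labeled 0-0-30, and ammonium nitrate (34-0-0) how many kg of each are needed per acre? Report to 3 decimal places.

110.467 kg product A, 497.647 kg ammonium nitrate

With a, b = kg per acre of product A and ammonium nitrate:
K₂O: 0.3·a + 0·b = 33.14
N: 0·a + 0.34·b = 169.2
Solving simultaneously: a = 110.4667, b = 497.6471.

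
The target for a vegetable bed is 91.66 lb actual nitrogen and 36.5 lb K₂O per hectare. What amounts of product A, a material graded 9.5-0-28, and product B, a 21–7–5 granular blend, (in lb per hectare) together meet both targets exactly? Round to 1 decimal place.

With a, b = lb per hectare of product A and product B:
N: 0.095·a + 0.21·b = 91.66
K₂O: 0.28·a + 0.05·b = 36.5
Solving simultaneously: a = 57.0213, b = 410.681.

57.0 lb product A, 410.7 lb product B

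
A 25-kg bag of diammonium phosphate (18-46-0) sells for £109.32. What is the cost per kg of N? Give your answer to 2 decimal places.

N in bag = 25 × 18% = 4.5 kg.
Cost per kg N = £109.32 / 4.5 = £24.2933.

£24.29 per kg N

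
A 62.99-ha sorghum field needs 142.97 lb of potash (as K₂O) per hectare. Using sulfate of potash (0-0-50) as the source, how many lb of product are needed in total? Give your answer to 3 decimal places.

18011.361 lb

Product per hectare = 142.97 / 50% = 285.94 lb.
Total product = 285.94 × 62.99 = 18011.3606 lb.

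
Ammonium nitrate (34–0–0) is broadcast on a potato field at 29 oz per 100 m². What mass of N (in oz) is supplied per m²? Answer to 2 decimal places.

0.10 oz N per sq m

nitrogen per 100 m² = 29 × 34% = 9.86 oz.
Convert to per m²: 9.86 × 0.01 = 0.0986 oz.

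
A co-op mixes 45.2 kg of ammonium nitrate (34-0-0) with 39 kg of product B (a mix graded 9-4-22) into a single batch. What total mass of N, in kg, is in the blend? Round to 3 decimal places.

N mass = 34%×45.2 + 9%×39 = 18.878 kg.

18.878 kg N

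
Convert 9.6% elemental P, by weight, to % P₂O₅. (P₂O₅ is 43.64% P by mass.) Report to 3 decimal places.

%P₂O₅ = 9.6 / 0.4364 = 21.9982%.

21.998% P₂O₅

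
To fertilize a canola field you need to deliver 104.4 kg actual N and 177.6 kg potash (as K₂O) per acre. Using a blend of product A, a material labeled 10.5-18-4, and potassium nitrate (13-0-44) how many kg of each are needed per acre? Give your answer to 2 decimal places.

557.27 kg product A, 352.98 kg potassium nitrate

With a, b = kg per acre of product A and potassium nitrate:
N: 0.105·a + 0.13·b = 104.4
K₂O: 0.04·a + 0.44·b = 177.6
Eliminate b: (row1) − 0.13/0.44·(row2) → 0.0931818·a = 51.9273, so a = 557.268.
Then b = (177.6 − 0.04·557.268) / 0.44 = 352.976.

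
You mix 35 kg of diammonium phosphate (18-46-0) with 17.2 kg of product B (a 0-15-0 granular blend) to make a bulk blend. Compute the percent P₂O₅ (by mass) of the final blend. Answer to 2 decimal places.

35.79% P₂O₅

Total mass = 35 + 17.2 = 52.2 kg.
P₂O₅ mass = 46%×35 + 15%×17.2 = 18.68 kg.
% P₂O₅ = 18.68 / 52.2 = 35.7854%.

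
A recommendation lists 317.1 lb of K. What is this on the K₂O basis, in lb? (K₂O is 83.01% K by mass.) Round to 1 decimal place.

K₂O = 317.1 / 0.8301 = 382.002 lb.

382.0 lb K₂O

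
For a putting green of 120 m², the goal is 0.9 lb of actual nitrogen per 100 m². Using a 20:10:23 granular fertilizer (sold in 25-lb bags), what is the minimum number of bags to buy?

1 bags

Product per 100 m² = 0.9 / 20% = 4.5 lb.
Total product = 4.5 × 120 / 100 = 5.4 lb.
Bags = ⌈5.4 / 25⌉ = 1.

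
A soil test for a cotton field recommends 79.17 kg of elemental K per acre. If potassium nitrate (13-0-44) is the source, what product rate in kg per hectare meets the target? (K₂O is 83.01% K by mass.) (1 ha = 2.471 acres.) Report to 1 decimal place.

535.6 kg of product per hectare

As K₂O: 79.17 / 0.8301 = 95.3741 kg per acre.
Product per acre = 95.3741 / 44% = 216.759 kg.
Convert to per hectare: 216.759 × 2.471 = 535.612 kg.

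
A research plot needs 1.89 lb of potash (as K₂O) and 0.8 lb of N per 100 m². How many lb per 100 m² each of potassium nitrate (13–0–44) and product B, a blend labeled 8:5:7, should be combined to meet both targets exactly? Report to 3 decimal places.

3.648 lb potassium nitrate, 4.073 lb product B

Let a = lb of potassium nitrate, b = lb of product B (per 100 m²).
K₂O: 0.44·a + 0.07·b = 1.89
N: 0.13·a + 0.08·b = 0.8
Solving simultaneously: a = 3.64751, b = 4.0728.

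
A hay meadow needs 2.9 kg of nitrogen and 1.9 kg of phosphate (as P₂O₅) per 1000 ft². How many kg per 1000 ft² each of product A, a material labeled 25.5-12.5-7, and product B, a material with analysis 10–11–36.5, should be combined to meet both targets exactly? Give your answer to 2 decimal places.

Per-1000 ft² balance (a = product A, b = product B):
N: 0.255·a + 0.1·b = 2.9
P₂O₅: 0.125·a + 0.11·b = 1.9
Solving simultaneously: a = 8.29582, b = 7.84566.

8.30 kg product A, 7.85 kg product B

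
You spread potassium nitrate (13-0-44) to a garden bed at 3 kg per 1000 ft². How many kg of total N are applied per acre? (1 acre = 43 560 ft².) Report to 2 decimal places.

16.99 kg N per acre

nitrogen per 1000 ft² = 3 × 13% = 0.39 kg.
Convert to per acre: 0.39 × 43.56 = 16.9884 kg.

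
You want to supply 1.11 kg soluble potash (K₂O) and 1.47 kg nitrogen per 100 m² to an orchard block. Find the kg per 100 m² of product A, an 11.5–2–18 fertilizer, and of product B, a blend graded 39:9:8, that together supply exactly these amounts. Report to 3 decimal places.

Let a = kg of product A, b = kg of product B (per 100 m²).
K₂O: 0.18·a + 0.08·b = 1.11
N: 0.115·a + 0.39·b = 1.47
Eliminate b: (row1) − 0.08/0.39·(row2) → 0.15641·a = 0.808462, so a = 5.16885.
Then b = (1.47 − 0.115·5.16885) / 0.39 = 2.24508.

5.169 kg product A, 2.245 kg product B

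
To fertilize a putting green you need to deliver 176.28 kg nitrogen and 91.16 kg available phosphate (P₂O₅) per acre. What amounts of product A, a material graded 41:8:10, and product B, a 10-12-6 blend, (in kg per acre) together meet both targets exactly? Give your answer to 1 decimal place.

292.2 kg product A, 564.9 kg product B

With a, b = kg per acre of product A and product B:
N: 0.41·a + 0.1·b = 176.28
P₂O₅: 0.08·a + 0.12·b = 91.16
From row1: a = (176.28 − 0.1·b) / 0.41.
Into row2: 0.08·(176.28 − 0.1·b)/0.41 + 0.12·b = 91.16 → b = 564.883, a = 292.175.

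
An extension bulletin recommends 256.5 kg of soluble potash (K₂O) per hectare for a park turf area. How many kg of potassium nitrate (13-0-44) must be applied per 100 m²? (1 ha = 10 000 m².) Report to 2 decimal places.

5.83 kg of product per hundred sq m

Product per hectare = 256.5 / 44% = 582.955 kg.
Convert to per 100 m²: 582.955 × 0.01 = 5.82955 kg.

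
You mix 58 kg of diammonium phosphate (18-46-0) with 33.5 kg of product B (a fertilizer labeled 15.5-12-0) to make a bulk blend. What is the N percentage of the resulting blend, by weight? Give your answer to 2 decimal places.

Total mass = 58 + 33.5 = 91.5 kg.
N mass = 18%×58 + 15.5%×33.5 = 15.6325 kg.
% N = 15.6325 / 91.5 = 17.0847%.

17.08% N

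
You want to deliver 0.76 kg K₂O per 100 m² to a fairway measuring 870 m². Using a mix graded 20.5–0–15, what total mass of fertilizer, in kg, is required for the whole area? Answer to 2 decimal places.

44.08 kg

Product per 100 m² = 0.76 / 15% = 5.06667 kg.
Total product = 5.06667 × 870 / 100 = 44.08 kg.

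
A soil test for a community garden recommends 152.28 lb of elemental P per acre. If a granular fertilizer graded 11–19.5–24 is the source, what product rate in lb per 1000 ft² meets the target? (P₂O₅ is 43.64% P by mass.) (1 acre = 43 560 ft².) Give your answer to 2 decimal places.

41.08 lb of product per thousand sq ft

As P₂O₅: 152.28 / 0.4364 = 348.946 lb per acre.
Product per acre = 348.946 / 19.5% = 1789.47 lb.
Convert to per 1000 ft²: 1789.47 × 0.0229568 = 41.0805 lb.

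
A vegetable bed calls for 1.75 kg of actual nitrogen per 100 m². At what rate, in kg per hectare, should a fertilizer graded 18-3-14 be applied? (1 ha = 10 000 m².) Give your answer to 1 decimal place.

Product per 100 m² = 1.75 / 18% = 9.72222 kg.
Convert to per hectare: 9.72222 × 100 = 972.222 kg.

972.2 kg of product per hectare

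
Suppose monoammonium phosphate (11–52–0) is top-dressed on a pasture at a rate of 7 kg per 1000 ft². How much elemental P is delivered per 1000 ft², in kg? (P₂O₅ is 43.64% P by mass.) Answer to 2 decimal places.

P₂O₅ per 1000 ft² = 7 × 52% = 3.64 kg.
Elemental P = 3.64 × 0.4364 = 1.5885 kg per 1000 ft².

1.59 kg P per thousand sq ft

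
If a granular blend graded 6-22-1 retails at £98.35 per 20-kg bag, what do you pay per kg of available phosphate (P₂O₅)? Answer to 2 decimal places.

£22.35 per kg P₂O₅

P₂O₅ in bag = 20 × 22% = 4.4 kg.
Cost per kg P₂O₅ = £98.35 / 4.4 = £22.3523.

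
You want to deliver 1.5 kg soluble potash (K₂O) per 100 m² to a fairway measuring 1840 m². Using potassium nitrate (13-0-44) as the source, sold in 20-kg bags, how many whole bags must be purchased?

Product per 100 m² = 1.5 / 44% = 3.40909 kg.
Total product = 3.40909 × 1840 / 100 = 62.7273 kg.
Bags = ⌈62.7273 / 20⌉ = 4.

4 bags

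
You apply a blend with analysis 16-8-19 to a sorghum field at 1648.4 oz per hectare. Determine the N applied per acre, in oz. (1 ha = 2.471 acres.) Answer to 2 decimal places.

nitrogen per hectare = 1648.4 × 16% = 263.744 oz.
Convert to per acre: 263.744 × 0.404694 = 106.736 oz.

106.74 oz N per acre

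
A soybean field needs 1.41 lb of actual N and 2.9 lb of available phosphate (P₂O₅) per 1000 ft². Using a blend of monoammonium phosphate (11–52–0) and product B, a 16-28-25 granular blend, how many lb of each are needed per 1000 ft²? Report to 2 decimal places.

1.32 lb monoammonium phosphate, 7.90 lb product B

With a, b = lb per 1000 ft² of monoammonium phosphate and product B:
N: 0.11·a + 0.16·b = 1.41
P₂O₅: 0.52·a + 0.28·b = 2.9
Solving simultaneously: a = 1.32061, b = 7.90458.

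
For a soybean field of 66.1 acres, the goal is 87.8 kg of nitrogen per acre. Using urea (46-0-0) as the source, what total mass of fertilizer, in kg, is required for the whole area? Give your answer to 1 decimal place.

Product per acre = 87.8 / 46% = 190.87 kg.
Total product = 190.87 × 66.1 = 12616.48 kg.

12616.5 kg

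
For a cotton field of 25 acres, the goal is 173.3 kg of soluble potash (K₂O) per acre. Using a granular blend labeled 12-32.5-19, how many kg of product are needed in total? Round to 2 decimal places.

Product per acre = 173.3 / 19% = 912.105 kg.
Total product = 912.105 × 25 = 22802.632 kg.

22802.63 kg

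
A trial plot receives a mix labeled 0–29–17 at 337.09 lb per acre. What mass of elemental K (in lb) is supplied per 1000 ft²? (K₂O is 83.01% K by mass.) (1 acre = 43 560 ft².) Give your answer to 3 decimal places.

K₂O per acre = 337.09 × 17% = 57.3053 lb.
Elemental K = 57.3053 × 0.8301 = 47.5691 lb per acre.
Convert to per 1000 ft²: 47.5691 × 0.0229568 = 1.09204 lb.

1.092 lb K per thousand sq ft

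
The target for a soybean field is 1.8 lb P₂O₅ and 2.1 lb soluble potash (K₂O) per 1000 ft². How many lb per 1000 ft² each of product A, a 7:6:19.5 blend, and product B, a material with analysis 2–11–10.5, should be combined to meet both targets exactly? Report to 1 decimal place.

2.8 lb product A, 14.9 lb product B

Let a = lb of product A, b = lb of product B (per 1000 ft²).
P₂O₅: 0.06·a + 0.11·b = 1.8
K₂O: 0.195·a + 0.105·b = 2.1
Eliminate a: (row1) − 0.06/0.195·(row2) → 0.0776923·b = 1.15385, so b = 14.8515.
Back-substitute: a = (1.8 − 0.11·14.8515) / 0.06 = 2.77228.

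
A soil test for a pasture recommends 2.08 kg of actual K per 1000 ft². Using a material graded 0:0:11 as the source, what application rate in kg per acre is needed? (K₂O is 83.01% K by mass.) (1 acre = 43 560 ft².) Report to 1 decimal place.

992.3 kg of product per acre

As K₂O: 2.08 / 0.8301 = 2.50572 kg per 1000 ft².
Product per 1000 ft² = 2.50572 / 11% = 22.7793 kg.
Convert to per acre: 22.7793 × 43.56 = 992.266 kg.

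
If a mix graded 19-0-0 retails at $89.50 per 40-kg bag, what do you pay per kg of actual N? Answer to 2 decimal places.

$11.78 per kg N

N in bag = 40 × 19% = 7.6 kg.
Cost per kg N = $89.50 / 7.6 = $11.7763.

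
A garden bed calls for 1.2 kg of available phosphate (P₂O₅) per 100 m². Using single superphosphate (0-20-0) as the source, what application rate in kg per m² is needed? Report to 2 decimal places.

0.06 kg of product per sq m

Product per 100 m² = 1.2 / 20% = 6 kg.
Convert to per m²: 6 × 0.01 = 0.06 kg.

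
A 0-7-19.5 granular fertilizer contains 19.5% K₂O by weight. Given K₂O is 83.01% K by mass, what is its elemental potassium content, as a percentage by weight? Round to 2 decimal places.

16.19% K

%K = 19.5 × 0.8301 = 16.1869%.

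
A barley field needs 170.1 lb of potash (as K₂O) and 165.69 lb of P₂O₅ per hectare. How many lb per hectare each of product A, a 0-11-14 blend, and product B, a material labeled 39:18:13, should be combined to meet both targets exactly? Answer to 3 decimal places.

Let a = lb of product A, b = lb of product B (per hectare).
K₂O: 0.14·a + 0.13·b = 170.1
P₂O₅: 0.11·a + 0.18·b = 165.69
Eliminate a: (row1) − 0.14/0.11·(row2) → -0.0990909·b = -40.7782, so b = 411.5229.
Back-substitute: a = (170.1 − 0.13·411.5229) / 0.14 = 832.8716.

832.872 lb product A, 411.523 lb product B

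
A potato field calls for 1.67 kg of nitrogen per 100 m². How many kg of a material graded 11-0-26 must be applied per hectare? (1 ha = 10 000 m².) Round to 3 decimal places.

1518.182 kg of product per hectare

Product per 100 m² = 1.67 / 11% = 15.1818 kg.
Convert to per hectare: 15.1818 × 100 = 1518.1818 kg.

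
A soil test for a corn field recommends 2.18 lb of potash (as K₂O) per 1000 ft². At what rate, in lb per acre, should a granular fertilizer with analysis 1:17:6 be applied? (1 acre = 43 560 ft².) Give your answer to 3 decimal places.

Product per 1000 ft² = 2.18 / 6% = 36.3333 lb.
Convert to per acre: 36.3333 × 43.56 = 1582.68 lb.

1582.680 lb of product per acre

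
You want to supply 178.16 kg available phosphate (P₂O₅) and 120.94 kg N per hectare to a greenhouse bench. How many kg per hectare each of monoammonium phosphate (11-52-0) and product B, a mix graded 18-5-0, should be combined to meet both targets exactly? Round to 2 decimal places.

Per-hectare balance (a = monoammonium phosphate, b = product B):
P₂O₅: 0.52·a + 0.05·b = 178.16
N: 0.11·a + 0.18·b = 120.94
Solving simultaneously: a = 295.367, b = 491.387.

295.37 kg monoammonium phosphate, 491.39 kg product B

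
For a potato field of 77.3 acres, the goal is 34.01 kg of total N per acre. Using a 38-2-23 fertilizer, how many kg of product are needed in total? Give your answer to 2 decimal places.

6918.35 kg

Product per acre = 34.01 / 38% = 89.5 kg.
Total product = 89.5 × 77.3 = 6918.35 kg.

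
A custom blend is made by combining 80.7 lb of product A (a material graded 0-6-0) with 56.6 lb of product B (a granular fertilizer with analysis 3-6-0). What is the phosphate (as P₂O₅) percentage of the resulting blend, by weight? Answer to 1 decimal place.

6.0% P₂O₅

Total mass = 80.7 + 56.6 = 137.3 lb.
P₂O₅ mass = 6%×80.7 + 6%×56.6 = 8.238 lb.
% P₂O₅ = 8.238 / 137.3 = 6%.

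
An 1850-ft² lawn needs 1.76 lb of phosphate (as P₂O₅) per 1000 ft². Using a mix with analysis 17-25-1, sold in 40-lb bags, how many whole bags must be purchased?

Product per 1000 ft² = 1.76 / 25% = 7.04 lb.
Total product = 7.04 × 1850 / 1000 = 13.024 lb.
Bags = ⌈13.024 / 40⌉ = 1.

1 bags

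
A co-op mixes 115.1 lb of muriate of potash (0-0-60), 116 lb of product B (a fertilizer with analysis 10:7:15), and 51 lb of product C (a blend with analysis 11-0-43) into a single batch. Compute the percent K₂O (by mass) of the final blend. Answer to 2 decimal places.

38.42% K₂O

Total mass = 115.1 + 116 + 51 = 282.1 lb.
K₂O mass = 60%×115.1 + 15%×116 + 43%×51 = 108.39 lb.
% K₂O = 108.39 / 282.1 = 38.4225%.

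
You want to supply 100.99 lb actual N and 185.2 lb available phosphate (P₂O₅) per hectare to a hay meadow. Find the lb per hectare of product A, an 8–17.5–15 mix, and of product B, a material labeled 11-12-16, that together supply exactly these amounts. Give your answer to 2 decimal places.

855.25 lb product A, 296.09 lb product B

Let a = lb of product A, b = lb of product B (per hectare).
N: 0.08·a + 0.11·b = 100.99
P₂O₅: 0.175·a + 0.12·b = 185.2
Eliminate b: (row1) − 0.11/0.12·(row2) → -0.0804167·a = -68.7767, so a = 855.254.
Then b = (185.2 − 0.175·855.254) / 0.12 = 296.088.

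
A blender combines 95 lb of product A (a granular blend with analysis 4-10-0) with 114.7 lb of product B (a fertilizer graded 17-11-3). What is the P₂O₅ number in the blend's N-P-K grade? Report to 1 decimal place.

10.5% P₂O₅

Total mass = 95 + 114.7 = 209.7 lb.
P₂O₅ mass = 10%×95 + 11%×114.7 = 22.117 lb.
% P₂O₅ = 22.117 / 209.7 = 10.547%.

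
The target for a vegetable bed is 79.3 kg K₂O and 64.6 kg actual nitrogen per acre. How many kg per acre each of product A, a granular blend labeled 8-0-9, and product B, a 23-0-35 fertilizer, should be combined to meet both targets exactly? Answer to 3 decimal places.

With a, b = kg per acre of product A and product B:
K₂O: 0.09·a + 0.35·b = 79.3
N: 0.08·a + 0.23·b = 64.6
Eliminate b: (row1) − 0.35/0.23·(row2) → -0.0317391·a = -19.0043, so a = 598.7671.
Then b = (64.6 − 0.08·598.7671) / 0.23 = 72.6027.

598.767 kg product A, 72.603 kg product B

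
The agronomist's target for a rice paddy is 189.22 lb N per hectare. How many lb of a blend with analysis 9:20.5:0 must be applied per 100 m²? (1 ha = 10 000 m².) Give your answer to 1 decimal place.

Product per hectare = 189.22 / 9% = 2102.44 lb.
Convert to per 100 m²: 2102.44 × 0.01 = 21.0244 lb.

21.0 lb of product per hundred sq m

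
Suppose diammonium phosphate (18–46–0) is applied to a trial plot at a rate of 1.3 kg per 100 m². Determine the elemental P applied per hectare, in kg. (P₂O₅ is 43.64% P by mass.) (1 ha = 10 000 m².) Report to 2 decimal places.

26.10 kg P per hectare

P₂O₅ per 100 m² = 1.3 × 46% = 0.598 kg.
Elemental P = 0.598 × 0.4364 = 0.260967 kg per 100 m².
Convert to per hectare: 0.260967 × 100 = 26.0967 kg.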